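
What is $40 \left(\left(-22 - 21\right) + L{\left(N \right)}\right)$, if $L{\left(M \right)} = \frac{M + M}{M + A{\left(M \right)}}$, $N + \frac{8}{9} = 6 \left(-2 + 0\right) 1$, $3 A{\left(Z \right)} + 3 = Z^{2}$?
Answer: $- \frac{17589880}{10081} \approx -1744.9$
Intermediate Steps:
$A{\left(Z \right)} = -1 + \frac{Z^{2}}{3}$
$N = - \frac{116}{9}$ ($N = - \frac{8}{9} + 6 \left(-2 + 0\right) 1 = - \frac{8}{9} + 6 \left(-2\right) 1 = - \frac{8}{9} - 12 = - \frac{116}{9} \approx -12.889$)
$L{\left(M \right)} = \frac{2 M}{-1 + M + \frac{M^{2}}{3}}$ ($L{\left(M \right)} = \frac{M + M}{M + \left(-1 + \frac{M^{2}}{3}\right)} = \frac{2 M}{-1 + M + \frac{M^{2}}{3}}$)
$40 \left(\left(-22 - 21\right) + L{\left(N \right)}\right) = 40 \left(\left(-22 - 21\right) + 6 \left(- \frac{116}{9}\right) \frac{1}{-3 + \left(- \frac{116}{9}\right)^{2} + 3 \left(- \frac{116}{9}\right)}\right) = 40 \left(-43 + 6 \left(- \frac{116}{9}\right) \frac{1}{-3 + \frac{13456}{81} - \frac{116}{3}}\right) = 40 \left(-43 + 6 \left(- \frac{116}{9}\right) \frac{1}{\frac{10081}{81}}\right) = 40 \left(-43 + 6 \left(- \frac{116}{9}\right) \frac{81}{10081}\right) = 40 \left(-43 - \frac{6264}{10081}\right) = 40 \left(- \frac{439747}{10081}\right) = - \frac{17589880}{10081}$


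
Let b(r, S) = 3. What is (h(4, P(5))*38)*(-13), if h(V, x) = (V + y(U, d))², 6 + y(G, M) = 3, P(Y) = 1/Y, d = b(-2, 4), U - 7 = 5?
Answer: -494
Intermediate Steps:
U = 12 (U = 7 + 5 = 12)
d = 3
P(Y) = 1/Y
y(G, M) = -3 (y(G, M) = -6 + 3 = -3)
h(V, x) = (-3 + V)² (h(V, x) = (V - 3)² = (-3 + V)²)
(h(4, P(5))*38)*(-13) = ((-3 + 4)²*38)*(-13) = (1²*38)*(-13) = (1*38)*(-13) = 38*(-13) = -494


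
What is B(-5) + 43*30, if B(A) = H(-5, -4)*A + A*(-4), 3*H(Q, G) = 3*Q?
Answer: 1335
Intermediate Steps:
H(Q, G) = Q (H(Q, G) = (3*Q)/3 = Q)
B(A) = -9*A (B(A) = -5*A + A*(-4) = -5*A - 4*A = -9*A)
B(-5) + 43*30 = -9*(-5) + 43*30 = 45 + 1290 = 1335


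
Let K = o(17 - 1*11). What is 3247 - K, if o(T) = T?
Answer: 3241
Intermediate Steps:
K = 6 (K = 17 - 1*11 = 17 - 11 = 6)
3247 - K = 3247 - 1*6 = 3247 - 6 = 3241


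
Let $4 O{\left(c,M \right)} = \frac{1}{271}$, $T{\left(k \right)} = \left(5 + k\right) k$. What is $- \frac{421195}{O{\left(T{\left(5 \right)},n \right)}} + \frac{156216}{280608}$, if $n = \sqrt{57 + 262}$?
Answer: $- \frac{5338279336451}{11692} \approx -4.5658 \cdot 10^{8}$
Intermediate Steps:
$T{\left(k \right)} = k \left(5 + k\right)$
$n = \sqrt{319} \approx 17.861$
$O{\left(c,M \right)} = \frac{1}{1084}$ ($O{\left(c,M \right)} = \frac{1}{4 \cdot 271} = \frac{1}{4} \cdot \frac{1}{271} = \frac{1}{1084}$)
$- \frac{421195}{O{\left(T{\left(5 \right)},n \right)}} + \frac{156216}{280608} = - 421195 \frac{1}{\frac{1}{1084}} + \frac{156216}{280608} = \left(-421195\right) 1084 + 156216 \cdot \frac{1}{280608} = -456575380 + \frac{6509}{11692} = - \frac{5338279336451}{11692}$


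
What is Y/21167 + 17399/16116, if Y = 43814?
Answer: 1074391057/341127372 ≈ 3.1495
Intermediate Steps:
Y/21167 + 17399/16116 = 43814/21167 + 17399/16116 = 1074391057/341127372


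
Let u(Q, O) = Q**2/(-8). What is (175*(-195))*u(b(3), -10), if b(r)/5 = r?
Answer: 7678125/8 ≈ 9.5977e+5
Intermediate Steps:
b(r) = 5*r
u(Q, O) = -Q**2/8 (u(Q, O) = Q**2*(-1/8) = -Q**2/8)
(175*(-195))*u(b(3), -10) = (175*(-195))*(-(5*3)**2/8) = -(-34125)*15**2/8 = -(-34125)*225/8 = -34125*(-225/8) = 7678125/8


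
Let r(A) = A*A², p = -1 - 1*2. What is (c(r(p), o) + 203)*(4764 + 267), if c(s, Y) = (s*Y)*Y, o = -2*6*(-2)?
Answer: -77220819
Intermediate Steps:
o = 24 (o = -12*(-2) = 24)
p = -3 (p = -1 - 2 = -3)
r(A) = A³
c(s, Y) = s*Y² (c(s, Y) = (Y*s)*Y = s*Y²)
(c(r(p), o) + 203)*(4764 + 267) = ((-3)³*24² + 203)*(4764 + 267) = (-27*576 + 203)*5031 = (-15552 + 203)*5031 = -15349*5031 = -77220819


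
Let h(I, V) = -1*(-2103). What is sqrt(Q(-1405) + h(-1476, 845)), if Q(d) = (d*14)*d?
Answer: sqrt(27638453) ≈ 5257.2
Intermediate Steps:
h(I, V) = 2103
Q(d) = 14*d**2 (Q(d) = (14*d)*d = 14*d**2)
sqrt(Q(-1405) + h(-1476, 845)) = sqrt(14*(-1405)**2 + 2103) = sqrt(14*1974025 + 2103) = sqrt(27636350 + 2103) = sqrt(27638453)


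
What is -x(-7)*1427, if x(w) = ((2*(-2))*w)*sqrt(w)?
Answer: -39956*I*sqrt(7) ≈ -1.0571e+5*I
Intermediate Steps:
x(w) = -4*w**(3/2) (x(w) = (-4*w)*sqrt(w) = -4*w**(3/2))
-x(-7)*1427 = -(-(-28)*I*sqrt(7))*1427 = -28*I*sqrt(7)*1427 = -39956*I*sqrt(7)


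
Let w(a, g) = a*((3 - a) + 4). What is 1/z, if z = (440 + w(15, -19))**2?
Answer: 1/102400 ≈ 9.7656e-6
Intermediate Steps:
w(a, g) = a*(7 - a)
z = 102400 (z = (440 + 15*(7 - 1*15))**2 = (440 + 15*(7 - 15))**2 = (440 + 15*(-8))**2 = (440 - 120)**2 = 320**2 = 102400)
1/z = 1/102400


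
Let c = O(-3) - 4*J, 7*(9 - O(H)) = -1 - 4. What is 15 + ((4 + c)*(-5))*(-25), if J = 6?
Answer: -8895/7 ≈ -1270.7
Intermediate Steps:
O(H) = 68/7 (O(H) = 9 - (-1 - 4)/7 = 9 - ⅐*(-5) = 9 + 5/7 = 68/7)
c = -100/7 (c = 68/7 - 4*6 = 68/7 - 24 = -100/7 ≈ -14.286)
15 + ((4 + c)*(-5))*(-25) = 15 + ((4 - 100/7)*(-5))*(-25) = 15 - 72/7*(-5)*(-25) = 15 + (360/7)*(-25) = 15 - 9000/7 = -8895/7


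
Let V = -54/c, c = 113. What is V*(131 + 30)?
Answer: -8694/113 ≈ -76.938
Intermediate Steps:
V = -54/113 ≈ -0.47788
V*(131 + 30) = -54*(131 + 30)/113 = -54/113*161 = -8694/113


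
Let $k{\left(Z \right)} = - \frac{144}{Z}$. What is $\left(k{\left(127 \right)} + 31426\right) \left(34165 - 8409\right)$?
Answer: $\frac{102791114248}{127} \approx 8.0938 \cdot 10^{8}$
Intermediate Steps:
$\left(k{\left(127 \right)} + 31426\right) \left(34165 - 8409\right) = \left(- \frac{144}{127} + 31426\right) \left(34165 - 8409\right) = \left(\left(-144\right) \frac{1}{127} + 31426\right) 25756 = \left(- \frac{144}{127} + 31426\right) 25756 = \frac{3990958}{127} \cdot 25756 = \frac{102791114248}{127}$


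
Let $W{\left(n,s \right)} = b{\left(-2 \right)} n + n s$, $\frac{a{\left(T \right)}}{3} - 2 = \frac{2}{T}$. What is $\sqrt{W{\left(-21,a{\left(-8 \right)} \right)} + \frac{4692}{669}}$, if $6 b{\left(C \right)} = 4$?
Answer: $\frac{5 i \sqrt{932809}}{446} \approx 10.828 i$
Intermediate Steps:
$b{\left(C \right)} = \frac{2}{3}$ ($b{\left(C \right)} = \frac{1}{6} \cdot 4 = \frac{2}{3}$)
$a{\left(T \right)} = 6 + \frac{6}{T}$ ($a{\left(T \right)} = 6 + 3 \frac{2}{T} = 6 + \frac{6}{T}$)
$W{\left(n,s \right)} = \frac{2 n}{3} + n s$
$\sqrt{W{\left(-21,a{\left(-8 \right)} \right)} + \frac{4692}{669}} = \sqrt{\frac{1}{3} \left(-21\right) \left(2 + 3 \left(6 + \frac{6}{-8}\right)\right) + \frac{4692}{669}} = \sqrt{\frac{1}{3} \left(-21\right) \left(2 + 3 \left(6 + 6 \left(- \frac{1}{8}\right)\right)\right) + 4692 \cdot \frac{1}{669}} = \sqrt{\frac{1}{3} \left(-21\right) \left(2 + 3 \left(6 - \frac{3}{4}\right)\right) + \frac{1564}{223}} = \sqrt{\frac{1}{3} \left(-21\right) \left(2 + 3 \cdot \frac{21}{4}\right) + \frac{1564}{223}} = \sqrt{\frac{1}{3} \left(-21\right) \left(2 + \frac{63}{4}\right) + \frac{1564}{223}} = \sqrt{\frac{1}{3} \left(-21\right) \frac{71}{4} + \frac{1564}{223}} = \sqrt{- \frac{497}{4} + \frac{1564}{223}} = \sqrt{- \frac{104575}{892}} = \frac{5 i \sqrt{932809}}{446}$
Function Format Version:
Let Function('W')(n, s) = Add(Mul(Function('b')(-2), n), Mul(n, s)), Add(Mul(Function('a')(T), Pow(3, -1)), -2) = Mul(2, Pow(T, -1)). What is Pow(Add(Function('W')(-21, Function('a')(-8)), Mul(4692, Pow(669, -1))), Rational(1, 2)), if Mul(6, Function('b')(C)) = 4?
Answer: Mul(Rational(5, 446), I, Pow(932809, Rational(1, 2))) ≈ Mul(10.828, I)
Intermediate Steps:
Function('b')(C) = Rational(2, 3) (Function('b')(C) = Mul(Rational(1, 6), 4) = Rational(2, 3))
Function('a')(T) = Add(6, Mul(6, Pow(T, -1))) (Function('a')(T) = Add(6, Mul(3, Mul(2, Pow(T, -1)))) = Add(6, Mul(6, Pow(T, -1))))
Function('W')(n, s) = Add(Mul(Rational(2, 3), n), Mul(n, s))
Pow(Add(Function('W')(-21, Function('a')(-8)), Mul(4692, Pow(669, -1))), Rational(1, 2)) = Pow(Add(Mul(Rational(1, 3), -21, Add(2, Mul(3, Add(6, Mul(6, Pow(-8, -1)))))), Mul(4692, Pow(669, -1))), Rational(1, 2)) = Pow(Add(Mul(Rational(1, 3), -21, Add(2, Mul(3, Add(6, Mul(6, Rational(-1, 8)))))), Mul(4692, Rational(1, 669))), Rational(1, 2)) = Pow(Add(Mul(Rational(1, 3), -21, Add(2, Mul(3, Add(6, Rational(-3, 4))))), Rational(1564, 223)), Rational(1, 2)) = Pow(Add(Mul(Rational(1, 3), -21, Add(2, Mul(3, Rational(21, 4)))), Rational(1564, 223)), Rational(1, 2)) = Pow(Add(Mul(Rational(1, 3), -21, Add(2, Rational(63, 4))), Rational(1564, 223)), Rational(1, 2)) = Pow(Add(Mul(Rational(1, 3), -21, Rational(71, 4)), Rational(1564, 223)), Rational(1, 2)) = Pow(Add(Rational(-497, 4), Rational(1564, 223)), Rational(1, 2)) = Pow(Rational(-104575, 892), Rational(1, 2)) = Mul(Rational(5, 446), I, Pow(932809, Rational(1, 2)))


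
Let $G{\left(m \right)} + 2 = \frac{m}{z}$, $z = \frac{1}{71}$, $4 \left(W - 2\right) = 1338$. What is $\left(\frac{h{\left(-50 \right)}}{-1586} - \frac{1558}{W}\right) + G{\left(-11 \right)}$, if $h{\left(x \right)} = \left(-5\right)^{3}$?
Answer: $- \frac{840614825}{1067378} \approx -787.55$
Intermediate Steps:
$h{\left(x \right)} = -125$
$W = \frac{673}{2}$ ($W = 2 + \frac{1}{4} \cdot 1338 = 2 + \frac{669}{2} = \frac{673}{2} \approx 336.5$)
$z = \frac{1}{71} \approx 0.014085$
$G{\left(m \right)} = -2 + 71 m$ ($G{\left(m \right)} = -2 + m \frac{1}{\frac{1}{71}} = -2 + m 71 = -2 + 71 m$)
$\left(\frac{h{\left(-50 \right)}}{-1586} - \frac{1558}{W}\right) + G{\left(-11 \right)} = \left(- \frac{125}{-1586} - \frac{1558}{\frac{673}{2}}\right) + \left(-2 + 71 \left(-11\right)\right) = \left(\left(-125\right) \left(- \frac{1}{1586}\right) - \frac{3116}{673}\right) - 783 = \left(\frac{125}{1586} - \frac{3116}{673}\right) - 783 = - \frac{4857851}{1067378} - 783 = - \frac{840614825}{1067378}$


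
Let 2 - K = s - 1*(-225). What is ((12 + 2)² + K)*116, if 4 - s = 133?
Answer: 11832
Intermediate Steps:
s = -129 (s = 4 - 1*133 = 4 - 133 = -129)
K = -94 (K = 2 - (-129 - 1*(-225)) = 2 - (-129 + 225) = 2 - 1*96 = 2 - 96 = -94)
((12 + 2)² + K)*116 = ((12 + 2)² - 94)*116 = (14² - 94)*116 = (196 - 94)*116 = 102*116 = 11832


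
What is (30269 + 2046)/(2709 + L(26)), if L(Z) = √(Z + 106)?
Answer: 29180445/2446183 - 64630*√33/7338549 ≈ 11.878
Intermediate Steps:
L(Z) = √(106 + Z)
(30269 + 2046)/(2709 + L(26)) = (30269 + 2046)/(2709 + √(106 + 26)) = 32315/(2709 + √132) = 32315/(2709 + 2*√33)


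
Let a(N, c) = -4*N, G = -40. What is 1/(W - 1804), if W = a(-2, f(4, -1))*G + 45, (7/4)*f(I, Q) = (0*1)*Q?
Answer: -1/2079 ≈ -0.00048100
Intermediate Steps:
f(I, Q) = 0 (f(I, Q) = 4*((0*1)*Q)/7 = 4*(0*Q)/7 = (4/7)*0 = 0)
W = -275 (W = -4*(-2)*(-40) + 45 = 8*(-40) + 45 = -320 + 45 = -275)
1/(W - 1804) = 1/(-275 - 1804) = 1/(-2079) = -1/2079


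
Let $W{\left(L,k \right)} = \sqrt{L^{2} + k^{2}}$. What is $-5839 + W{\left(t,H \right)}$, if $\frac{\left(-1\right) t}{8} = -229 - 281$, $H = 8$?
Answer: $-5839 + 8 \sqrt{260101} \approx -1759.0$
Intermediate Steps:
$t = 4080$ ($t = - 8 \left(-229 - 281\right) = \left(-8\right) \left(-510\right) = 4080$)
$-5839 + W{\left(t,H \right)} = -5839 + \sqrt{4080^{2} + 8^{2}} = -5839 + \sqrt{16646400 + 64} = -5839 + \sqrt{16646464} = -5839 + 8 \sqrt{260101}$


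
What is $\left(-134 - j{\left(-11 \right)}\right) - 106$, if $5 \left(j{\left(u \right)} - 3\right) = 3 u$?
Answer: $- \frac{1182}{5} \approx -236.4$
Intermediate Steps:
$j{\left(u \right)} = 3 + \frac{3 u}{5}$
$\left(-134 - j{\left(-11 \right)}\right) - 106 = \left(-134 - \left(3 + \frac{3}{5} \left(-11\right)\right)\right) - 106 = \left(-134 - \left(3 - \frac{33}{5}\right)\right) - 106 = \left(-134 - - \frac{18}{5}\right) - 106 = \left(-134 + \frac{18}{5}\right) - 106 = - \frac{652}{5} - 106 = - \frac{1182}{5}$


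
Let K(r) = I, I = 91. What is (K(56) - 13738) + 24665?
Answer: 11018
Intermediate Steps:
K(r) = 91
(K(56) - 13738) + 24665 = (91 - 13738) + 24665 = -13647 + 24665 = 11018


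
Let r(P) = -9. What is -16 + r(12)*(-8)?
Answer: 56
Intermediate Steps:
-16 + r(12)*(-8) = -16 - 9*(-8) = -16 + 72 = 56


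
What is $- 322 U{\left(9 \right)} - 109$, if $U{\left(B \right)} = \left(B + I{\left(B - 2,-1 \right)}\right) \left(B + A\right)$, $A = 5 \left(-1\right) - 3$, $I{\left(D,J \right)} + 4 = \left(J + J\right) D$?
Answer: $2789$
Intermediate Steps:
$I{\left(D,J \right)} = -4 + 2 D J$ ($I{\left(D,J \right)} = -4 + \left(J + J\right) D = -4 + 2 J D = -4 + 2 D J$)
$A = -8$ ($A = -5 - 3 = -8$)
$U{\left(B \right)} = - B \left(-8 + B\right)$ ($U{\left(B \right)} = \left(B + \left(-4 + 2 \left(B - 2\right) \left(-1\right)\right)\right) \left(B - 8\right) = \left(B + \left(-4 + 2 \left(B - 2\right) \left(-1\right)\right)\right) \left(-8 + B\right) = \left(B + \left(-4 + 2 \left(-2 + B\right) \left(-1\right)\right)\right) \left(-8 + B\right) = \left(B - 2 B\right) \left(-8 + B\right) = - B \left(-8 + B\right)$)
$- 322 U{\left(9 \right)} - 109 = - 322 \cdot 9 \left(8 - 9\right) - 109 = - 322 \cdot 9 \left(-1\right) - 109 = \left(-322\right) \left(-9\right) - 109 = 2898 - 109 = 2789$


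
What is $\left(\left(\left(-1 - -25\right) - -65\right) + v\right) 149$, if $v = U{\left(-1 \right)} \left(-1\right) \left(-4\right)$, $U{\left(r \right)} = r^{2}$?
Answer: $13857$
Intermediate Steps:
$v = 4$ ($v = \left(-1\right)^{2} \left(-1\right) \left(-4\right) = 1 \left(-1\right) \left(-4\right) = \left(-1\right) \left(-4\right) = 4$)
$\left(\left(\left(-1 - -25\right) - -65\right) + v\right) 149 = \left(\left(\left(-1 - -25\right) - -65\right) + 4\right) 149 = \left(\left(\left(-1 + 25\right) + 65\right) + 4\right) 149 = \left(\left(24 + 65\right) + 4\right) 149 = \left(89 + 4\right) 149 = 93 \cdot 149 = 13857$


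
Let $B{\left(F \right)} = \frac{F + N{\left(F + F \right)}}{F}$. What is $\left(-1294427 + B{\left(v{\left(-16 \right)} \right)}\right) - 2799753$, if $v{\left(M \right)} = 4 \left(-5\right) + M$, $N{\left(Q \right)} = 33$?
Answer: $- \frac{49130159}{12} \approx -4.0942 \cdot 10^{6}$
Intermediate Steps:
$v{\left(M \right)} = -20 + M$
$B{\left(F \right)} = \frac{33 + F}{F}$ ($B{\left(F \right)} = \frac{F + 33}{F} = \frac{33 + F}{F}$)
$\left(-1294427 + B{\left(v{\left(-16 \right)} \right)}\right) - 2799753 = \left(-1294427 + \frac{33 - 36}{-20 - 16}\right) - 2799753 = \left(-1294427 + \frac{33 - 36}{-36}\right) - 2799753 = \left(-1294427 - - \frac{1}{12}\right) - 2799753 = \left(-1294427 + \frac{1}{12}\right) - 2799753 = - \frac{15533123}{12} - 2799753 = - \frac{49130159}{12}$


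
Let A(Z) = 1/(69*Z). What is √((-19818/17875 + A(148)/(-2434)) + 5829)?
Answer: √11504461734202444621300830/44430114300 ≈ 76.341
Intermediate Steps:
A(Z) = 1/(69*Z)
√((-19818/17875 + A(148)/(-2434)) + 5829) = √((-19818/17875 + ((1/69)/148)/(-2434)) + 5829) = √((-19818*1/17875 + ((1/69)*(1/148))*(-1/2434)) + 5829) = √((-19818/17875 + (1/10212)*(-1/2434)) + 5829) = √((-19818/17875 - 1/24856008) + 5829) = √(-492596384419/444301143000 + 5829) = √(2589338766162581/444301143000) = √11504461734202444621300830/44430114300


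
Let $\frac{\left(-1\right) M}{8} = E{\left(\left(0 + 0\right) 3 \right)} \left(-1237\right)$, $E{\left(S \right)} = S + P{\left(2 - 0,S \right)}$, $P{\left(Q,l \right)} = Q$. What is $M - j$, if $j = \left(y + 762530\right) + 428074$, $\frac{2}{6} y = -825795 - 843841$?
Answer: $3838096$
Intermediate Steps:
$y = -5008908$ ($y = 3 \left(-825795 - 843841\right) = 3 \left(-1669636\right) = -5008908$)
$E{\left(S \right)} = 2 + S$ ($E{\left(S \right)} = S + \left(2 - 0\right) = S + \left(2 + 0\right) = S + 2 = 2 + S$)
$j = -3818304$ ($j = \left(-5008908 + 762530\right) + 428074 = -4246378 + 428074 = -3818304$)
$M = 19792$ ($M = - 8 \left(2 + \left(0 + 0\right) 3\right) \left(-1237\right) = - 8 \left(2 + 0 \cdot 3\right) \left(-1237\right) = - 8 \left(2 + 0\right) \left(-1237\right) = - 8 \cdot 2 \left(-1237\right) = \left(-8\right) \left(-2474\right) = 19792$)
$M - j = 19792 - -3818304 = 19792 + 3818304 = 3838096$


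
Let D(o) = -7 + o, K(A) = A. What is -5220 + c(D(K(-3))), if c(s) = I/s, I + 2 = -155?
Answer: -52043/10 ≈ -5204.3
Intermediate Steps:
I = -157 (I = -2 - 155 = -157)
c(s) = -157/s
-5220 + c(D(K(-3))) = -5220 - 157/(-7 - 3) = -5220 - 157/(-10) = -5220 - 157*(-⅒) = -5220 + 157/10 = -52043/10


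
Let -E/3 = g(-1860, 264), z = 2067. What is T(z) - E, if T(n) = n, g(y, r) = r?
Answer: 2859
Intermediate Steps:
E = -792 (E = -3*264 = -792)
T(z) - E = 2067 - 1*(-792) = 2067 + 792 = 2859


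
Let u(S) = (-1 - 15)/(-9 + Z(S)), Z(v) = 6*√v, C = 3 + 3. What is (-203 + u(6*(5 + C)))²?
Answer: 8043838411/195075 + 3313984*√66/195075 ≈ 41373.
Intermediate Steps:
C = 6
u(S) = -16/(-9 + 6*√S) (u(S) = (-1 - 15)/(-9 + 6*√S) = -16/(-9 + 6*√S))
(-203 + u(6*(5 + C)))² = (-203 - 16/(-9 + 6*√(6*(5 + 6))))² = (-203 - 16/(-9 + 6*√(6*11)))² = (-203 - 16/(-9 + 6*√66))²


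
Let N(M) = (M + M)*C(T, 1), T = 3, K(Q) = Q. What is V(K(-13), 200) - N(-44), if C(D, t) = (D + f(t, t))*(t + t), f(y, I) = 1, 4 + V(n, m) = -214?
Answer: 486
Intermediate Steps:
V(n, m) = -218 (V(n, m) = -4 - 214 = -218)
C(D, t) = 2*t*(1 + D) (C(D, t) = (D + 1)*(t + t) = (1 + D)*(2*t) = 2*t*(1 + D))
N(M) = 16*M (N(M) = (M + M)*(2*1*(1 + 3)) = (2*M)*(2*1*4) = (2*M)*8 = 16*M)
V(K(-13), 200) - N(-44) = -218 - 16*(-44) = -218 - 1*(-704) = -218 + 704 = 486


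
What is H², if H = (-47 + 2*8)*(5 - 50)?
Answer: 1946025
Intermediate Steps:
H = 1395 (H = (-47 + 16)*(-45) = -31*(-45) = 1395)
H² = 1395² = 1946025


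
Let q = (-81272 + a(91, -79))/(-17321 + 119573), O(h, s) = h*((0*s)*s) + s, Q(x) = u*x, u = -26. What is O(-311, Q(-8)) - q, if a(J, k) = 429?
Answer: 21349259/102252 ≈ 208.79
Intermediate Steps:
Q(x) = -26*x
O(h, s) = s (O(h, s) = h*(0*s) + s = h*0 + s = 0 + s = s)
q = -80843/102252 (q = (-81272 + 429)/(-17321 + 119573) = -80843/102252 ≈ -0.79062)
O(-311, Q(-8)) - q = -26*(-8) - 1*(-80843/102252) = 208 + 80843/102252 = 21349259/102252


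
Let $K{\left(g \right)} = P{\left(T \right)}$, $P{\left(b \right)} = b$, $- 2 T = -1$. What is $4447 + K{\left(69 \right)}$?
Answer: $\frac{8895}{2} \approx 4447.5$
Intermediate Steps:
$T = \frac{1}{2}$ ($T = \left(- \frac{1}{2}\right) \left(-1\right) = \frac{1}{2} \approx 0.5$)
$K{\left(g \right)} = \frac{1}{2}$
$4447 + K{\left(69 \right)} = 4447 + \frac{1}{2} = \frac{8895}{2}$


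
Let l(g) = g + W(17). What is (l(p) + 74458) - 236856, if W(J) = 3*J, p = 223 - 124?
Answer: -162248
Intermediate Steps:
p = 99
l(g) = 51 + g (l(g) = g + 3*17 = g + 51 = 51 + g)
(l(p) + 74458) - 236856 = ((51 + 99) + 74458) - 236856 = (150 + 74458) - 236856 = 74608 - 236856 = -162248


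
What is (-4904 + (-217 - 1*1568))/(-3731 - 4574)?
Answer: 6689/8305 ≈ 0.80542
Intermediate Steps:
(-4904 + (-217 - 1*1568))/(-3731 - 4574) = (-4904 + (-217 - 1568))/(-8305) = (-4904 - 1785)*(-1/8305) = -6689*(-1/8305) = 6689/8305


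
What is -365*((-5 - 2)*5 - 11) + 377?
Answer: 17167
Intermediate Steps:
-365*((-5 - 2)*5 - 11) + 377 = -365*(-7*5 - 11) + 377 = -365*(-35 - 11) + 377 = -365*(-46) + 377 = 16790 + 377 = 17167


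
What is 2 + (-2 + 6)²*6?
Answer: 98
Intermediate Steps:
2 + (-2 + 6)²*6 = 2 + 4²*6 = 2 + 16*6 = 2 + 96 = 98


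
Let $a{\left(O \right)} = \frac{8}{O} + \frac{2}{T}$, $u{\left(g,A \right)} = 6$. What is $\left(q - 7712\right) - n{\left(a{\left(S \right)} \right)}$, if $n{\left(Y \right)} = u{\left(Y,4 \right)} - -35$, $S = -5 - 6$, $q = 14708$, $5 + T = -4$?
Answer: $6955$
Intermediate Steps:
$T = -9$ ($T = -5 - 4 = -9$)
$S = -11$
$a{\left(O \right)} = - \frac{2}{9} + \frac{8}{O}$ ($a{\left(O \right)} = \frac{8}{O} + \frac{2}{-9} = \frac{8}{O} + 2 \left(- \frac{1}{9}\right) = \frac{8}{O} - \frac{2}{9} = - \frac{2}{9} + \frac{8}{O}$)
$n{\left(Y \right)} = 41$ ($n{\left(Y \right)} = 6 - -35 = 6 + 35 = 41$)
$\left(q - 7712\right) - n{\left(a{\left(S \right)} \right)} = \left(14708 - 7712\right) - 41 = 6996 - 41 = 6955$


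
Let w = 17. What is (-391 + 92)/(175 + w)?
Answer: -299/192 ≈ -1.5573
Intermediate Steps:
(-391 + 92)/(175 + w) = (-391 + 92)/(175 + 17) = -299/192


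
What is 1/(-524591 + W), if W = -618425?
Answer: -1/1143016 ≈ -8.7488e-7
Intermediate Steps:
1/(-524591 + W) = 1/(-524591 - 618425) = 1/(-1143016) = -1/1143016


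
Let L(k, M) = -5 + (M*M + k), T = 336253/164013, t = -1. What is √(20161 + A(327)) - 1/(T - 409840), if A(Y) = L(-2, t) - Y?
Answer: 164013/67218751667 + 2*√4957 ≈ 140.81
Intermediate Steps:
T = 336253/164013 (T = 336253*(1/164013) = 336253/164013 ≈ 2.0502)
L(k, M) = -5 + k + M² (L(k, M) = -5 + (M² + k) = -5 + (k + M²) = -5 + k + M²)
A(Y) = -6 - Y (A(Y) = (-5 - 2 + (-1)²) - Y = (-5 - 2 + 1) - Y = -6 - Y)
√(20161 + A(327)) - 1/(T - 409840) = √(20161 + (-6 - 1*327)) - 1/(336253/164013 - 409840) = √(20161 + (-6 - 327)) - 1/(-67218751667/164013) = √(20161 - 333) - 1*(-164013/67218751667) = √19828 + 164013/67218751667 = 2*√4957 + 164013/67218751667 = 164013/67218751667 + 2*√4957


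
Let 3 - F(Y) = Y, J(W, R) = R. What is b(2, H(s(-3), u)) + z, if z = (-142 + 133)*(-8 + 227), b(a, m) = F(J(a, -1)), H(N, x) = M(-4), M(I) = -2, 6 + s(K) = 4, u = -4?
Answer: -1967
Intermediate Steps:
s(K) = -2 (s(K) = -6 + 4 = -2)
H(N, x) = -2
F(Y) = 3 - Y
b(a, m) = 4 (b(a, m) = 3 - 1*(-1) = 3 + 1 = 4)
z = -1971 (z = -9*219 = -1971)
b(2, H(s(-3), u)) + z = 4 - 1971 = -1967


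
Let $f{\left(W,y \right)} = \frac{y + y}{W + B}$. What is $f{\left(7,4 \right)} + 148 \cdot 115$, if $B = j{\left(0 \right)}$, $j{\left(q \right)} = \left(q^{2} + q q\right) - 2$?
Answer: $\frac{85108}{5} \approx 17022.0$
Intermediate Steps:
$j{\left(q \right)} = -2 + 2 q^{2}$ ($j{\left(q \right)} = \left(q^{2} + q^{2}\right) - 2 = 2 q^{2} - 2 = -2 + 2 q^{2}$)
$B = -2$ ($B = -2 + 2 \cdot 0^{2} = -2 + 2 \cdot 0 = -2 + 0 = -2$)
$f{\left(W,y \right)} = \frac{2 y}{-2 + W}$ ($f{\left(W,y \right)} = \frac{y + y}{W - 2} = \frac{2 y}{-2 + W}$)
$f{\left(7,4 \right)} + 148 \cdot 115 = 2 \cdot 4 \frac{1}{-2 + 7} + 148 \cdot 115 = 2 \cdot 4 \cdot \frac{1}{5} + 17020 = \frac{8}{5} + 17020 = \frac{85108}{5}$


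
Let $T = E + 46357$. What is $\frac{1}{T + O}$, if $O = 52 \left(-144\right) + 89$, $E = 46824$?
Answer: $\frac{1}{85782} \approx 1.1657 \cdot 10^{-5}$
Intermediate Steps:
$T = 93181$ ($T = 46824 + 46357 = 93181$)
$O = -7399$ ($O = -7488 + 89 = -7399$)
$\frac{1}{T + O} = \frac{1}{93181 - 7399} = \frac{1}{85782}$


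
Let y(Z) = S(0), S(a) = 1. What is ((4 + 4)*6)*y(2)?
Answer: 48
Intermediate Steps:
y(Z) = 1
((4 + 4)*6)*y(2) = ((4 + 4)*6)*1 = (8*6)*1 = 48*1 = 48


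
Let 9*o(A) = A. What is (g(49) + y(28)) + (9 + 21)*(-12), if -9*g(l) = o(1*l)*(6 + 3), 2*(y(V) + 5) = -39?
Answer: -7019/18 ≈ -389.94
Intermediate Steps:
o(A) = A/9
y(V) = -49/2 (y(V) = -5 + (½)*(-39) = -5 - 39/2 = -49/2)
g(l) = -l/9 (g(l) = -(1*l)/9*(6 + 3)/9 = -l/9*9/9 = -l/9)
(g(49) + y(28)) + (9 + 21)*(-12) = (-⅑*49 - 49/2) + (9 + 21)*(-12) = (-49/9 - 49/2) + 30*(-12) = -539/18 - 360 = -7019/18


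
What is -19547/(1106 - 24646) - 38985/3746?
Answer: -38385629/4008220 ≈ -9.5767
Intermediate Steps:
-19547/(1106 - 24646) - 38985/3746 = -19547/(-23540) - 38985*1/3746 = -19547*(-1/23540) - 38985/3746 = 1777/2140 - 38985/3746 = -38385629/4008220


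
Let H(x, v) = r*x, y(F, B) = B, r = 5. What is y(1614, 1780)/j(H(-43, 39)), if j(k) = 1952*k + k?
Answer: -356/83979 ≈ -0.0042392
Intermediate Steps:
H(x, v) = 5*x
j(k) = 1953*k
y(1614, 1780)/j(H(-43, 39)) = 1780/((1953*(5*(-43)))) = 1780/((1953*(-215))) = 1780/(-419895) = 1780*(-1/419895) = -356/83979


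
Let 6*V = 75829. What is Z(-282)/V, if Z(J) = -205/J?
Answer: 205/3563963 ≈ 5.7520e-5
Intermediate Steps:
V = 75829/6 (V = (1/6)*75829 = 75829/6 ≈ 12638.)
Z(-282)/V = (-205/(-282))/(75829/6) = -205*(-1/282)*(6/75829) = (205/282)*(6/75829) = 205/3563963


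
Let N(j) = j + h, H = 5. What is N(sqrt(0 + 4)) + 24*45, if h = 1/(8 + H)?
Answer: 14067/13 ≈ 1082.1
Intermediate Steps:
h = 1/13 (h = 1/(8 + 5) = 1/13 ≈ 0.076923)
N(j) = 1/13 + j (N(j) = j + 1/13 = 1/13 + j)
N(sqrt(0 + 4)) + 24*45 = (1/13 + sqrt(0 + 4)) + 24*45 = (1/13 + sqrt(4)) + 1080 = (1/13 + 2) + 1080 = 27/13 + 1080 = 14067/13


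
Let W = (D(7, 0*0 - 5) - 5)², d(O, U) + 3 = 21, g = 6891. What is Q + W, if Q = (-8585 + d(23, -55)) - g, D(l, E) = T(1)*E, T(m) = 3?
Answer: -15058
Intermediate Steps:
d(O, U) = 18 (d(O, U) = -3 + 21 = 18)
D(l, E) = 3*E
Q = -15458 (Q = (-8585 + 18) - 1*6891 = -8567 - 6891 = -15458)
W = 400 (W = (3*(0*0 - 5) - 5)² = (3*(0 - 5) - 5)² = (3*(-5) - 5)² = (-15 - 5)² = (-20)² = 400)
Q + W = -15458 + 400 = -15058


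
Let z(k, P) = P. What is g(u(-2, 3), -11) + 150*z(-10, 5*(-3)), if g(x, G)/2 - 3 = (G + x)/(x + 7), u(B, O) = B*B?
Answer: -24698/11 ≈ -2245.3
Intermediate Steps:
u(B, O) = B**2
g(x, G) = 6 + 2*(G + x)/(7 + x) (g(x, G) = 6 + 2*((G + x)/(x + 7)) = 6 + 2*((G + x)/(7 + x)) = 6 + 2*(G + x)/(7 + x))
g(u(-2, 3), -11) + 150*z(-10, 5*(-3)) = 2*(21 - 11 + 4*(-2)**2)/(7 + (-2)**2) + 150*(5*(-3)) = 2*(21 - 11 + 4*4)/(7 + 4) + 150*(-15) = 2*(21 - 11 + 16)/11 - 2250 = 2*(1/11)*26 - 2250 = 52/11 - 2250 = -24698/11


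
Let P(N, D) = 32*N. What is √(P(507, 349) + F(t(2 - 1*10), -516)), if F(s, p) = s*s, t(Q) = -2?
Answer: 2*√4057 ≈ 127.39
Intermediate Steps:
F(s, p) = s²
√(P(507, 349) + F(t(2 - 1*10), -516)) = √(32*507 + (-2)²) = √(16224 + 4) = √16228 = 2*√4057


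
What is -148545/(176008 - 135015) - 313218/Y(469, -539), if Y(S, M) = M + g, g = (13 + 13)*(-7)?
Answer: 12732644529/29555953 ≈ 430.80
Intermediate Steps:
g = -182 (g = 26*(-7) = -182)
Y(S, M) = -182 + M (Y(S, M) = M - 182 = -182 + M)
-148545/(176008 - 135015) - 313218/Y(469, -539) = -148545/(176008 - 135015) - 313218/(-182 - 539) = -148545/40993 - 313218/(-721) = -148545*1/40993 - 313218*(-1/721) = -148545/40993 + 313218/721 = 12732644529/29555953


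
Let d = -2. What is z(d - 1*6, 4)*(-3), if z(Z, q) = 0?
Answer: 0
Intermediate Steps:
z(d - 1*6, 4)*(-3) = 0*(-3) = 0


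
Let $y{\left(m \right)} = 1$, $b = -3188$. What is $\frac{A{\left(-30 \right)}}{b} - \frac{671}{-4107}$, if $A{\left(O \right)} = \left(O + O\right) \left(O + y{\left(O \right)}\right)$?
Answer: $- \frac{1251758}{3273279} \approx -0.38242$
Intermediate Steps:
$A{\left(O \right)} = 2 O \left(1 + O\right)$ ($A{\left(O \right)} = \left(O + O\right) \left(O + 1\right) = 2 O \left(1 + O\right)$)
$\frac{A{\left(-30 \right)}}{b} - \frac{671}{-4107} = \frac{2 \left(-30\right) \left(1 - 30\right)}{-3188} - \frac{671}{-4107} = 2 \left(-30\right) \left(-29\right) \left(- \frac{1}{3188}\right) - - \frac{671}{4107} = 1740 \left(- \frac{1}{3188}\right) + \frac{671}{4107} = - \frac{435}{797} + \frac{671}{4107} = - \frac{1251758}{3273279}$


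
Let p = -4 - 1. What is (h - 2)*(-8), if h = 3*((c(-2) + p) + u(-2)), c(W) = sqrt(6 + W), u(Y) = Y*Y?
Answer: -8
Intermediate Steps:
u(Y) = Y**2
p = -5
h = 3 (h = 3*((sqrt(6 - 2) - 5) + (-2)**2) = 3*((sqrt(4) - 5) + 4) = 3*((2 - 5) + 4) = 3*(-3 + 4) = 3*1 = 3)
(h - 2)*(-8) = (3 - 2)*(-8) = 1*(-8) = -8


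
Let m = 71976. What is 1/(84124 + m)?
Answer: 1/156100 ≈ 6.4061e-6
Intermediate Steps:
1/(84124 + m) = 1/(84124 + 71976) = 1/156100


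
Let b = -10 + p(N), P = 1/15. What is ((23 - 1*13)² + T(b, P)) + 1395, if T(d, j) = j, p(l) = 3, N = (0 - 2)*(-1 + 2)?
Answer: 22426/15 ≈ 1495.1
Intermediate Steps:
P = 1/15 ≈ 0.066667
N = -2 (N = -2*1 = -2)
b = -7 (b = -10 + 3 = -7)
((23 - 1*13)² + T(b, P)) + 1395 = ((23 - 1*13)² + 1/15) + 1395 = ((23 - 13)² + 1/15) + 1395 = (10² + 1/15) + 1395 = (100 + 1/15) + 1395 = 1501/15 + 1395 = 22426/15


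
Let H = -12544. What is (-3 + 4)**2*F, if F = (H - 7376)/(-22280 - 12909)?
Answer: 19920/35189 ≈ 0.56609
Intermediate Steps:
F = 19920/35189 (F = (-12544 - 7376)/(-22280 - 12909) = -19920/(-35189) = -19920*(-1/35189) = 19920/35189 ≈ 0.56609)
(-3 + 4)**2*F = (-3 + 4)**2*(19920/35189) = 1**2*(19920/35189) = 1*(19920/35189) = 19920/35189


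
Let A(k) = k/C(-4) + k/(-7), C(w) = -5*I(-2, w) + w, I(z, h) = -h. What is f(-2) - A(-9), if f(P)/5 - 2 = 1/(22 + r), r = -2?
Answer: 481/56 ≈ 8.5893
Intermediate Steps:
f(P) = 41/4 (f(P) = 10 + 5/(22 - 2) = 10 + 5/20 = 10 + 5*(1/20) = 10 + 1/4 = 41/4)
C(w) = 6*w (C(w) = -(-5)*w + w = 5*w + w = 6*w)
A(k) = -31*k/168 (A(k) = k/((6*(-4))) + k/(-7) = k/(-24) + k*(-1/7) = k*(-1/24) - k/7 = -k/24 - k/7 = -31*k/168)
f(-2) - A(-9) = 41/4 - (-31)*(-9)/168 = 41/4 - 1*93/56 = 41/4 - 93/56 = 481/56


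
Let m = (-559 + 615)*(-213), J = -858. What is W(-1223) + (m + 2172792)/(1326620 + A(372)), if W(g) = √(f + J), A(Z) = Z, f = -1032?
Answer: 135054/82937 + 3*I*√210 ≈ 1.6284 + 43.474*I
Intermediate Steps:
m = -11928 (m = 56*(-213) = -11928)
W(g) = 3*I*√210 (W(g) = √(-1032 - 858) = √(-1890) = 3*I*√210)
W(-1223) + (m + 2172792)/(1326620 + A(372)) = 3*I*√210 + (-11928 + 2172792)/(1326620 + 372) = 3*I*√210 + 2160864/1326992 = 3*I*√210 + 2160864*(1/1326992) = 3*I*√210 + 135054/82937 = 135054/82937 + 3*I*√210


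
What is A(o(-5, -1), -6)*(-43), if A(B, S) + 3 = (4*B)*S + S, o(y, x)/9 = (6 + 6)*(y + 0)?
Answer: -556893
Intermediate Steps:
o(y, x) = 108*y (o(y, x) = 9*((6 + 6)*(y + 0)) = 9*(12*y) = 108*y)
A(B, S) = -3 + S + 4*B*S (A(B, S) = -3 + ((4*B)*S + S) = -3 + (4*B*S + S) = -3 + (S + 4*B*S) = -3 + S + 4*B*S)
A(o(-5, -1), -6)*(-43) = (-3 - 6 + 4*(108*(-5))*(-6))*(-43) = (-3 - 6 + 4*(-540)*(-6))*(-43) = (-3 - 6 + 12960)*(-43) = 12951*(-43) = -556893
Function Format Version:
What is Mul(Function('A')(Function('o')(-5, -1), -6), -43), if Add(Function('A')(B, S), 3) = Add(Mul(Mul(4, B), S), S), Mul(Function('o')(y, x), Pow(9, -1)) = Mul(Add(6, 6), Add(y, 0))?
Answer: -556893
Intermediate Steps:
Function('o')(y, x) = Mul(108, y) (Function('o')(y, x) = Mul(9, Mul(Add(6, 6), Add(y, 0))) = Mul(9, Mul(12, y)) = Mul(108, y))
Function('A')(B, S) = Add(-3, S, Mul(4, B, S)) (Function('A')(B, S) = Add(-3, Add(Mul(Mul(4, B), S), S)) = Add(-3, Add(Mul(4, B, S), S)) = Add(-3, Add(S, Mul(4, B, S))) = Add(-3, S, Mul(4, B, S)))
Mul(Function('A')(Function('o')(-5, -1), -6), -43) = Mul(Add(-3, -6, Mul(4, Mul(108, -5), -6)), -43) = Mul(Add(-3, -6, Mul(4, -540, -6)), -43) = Mul(Add(-3, -6, 12960), -43) = Mul(12951, -43) = -556893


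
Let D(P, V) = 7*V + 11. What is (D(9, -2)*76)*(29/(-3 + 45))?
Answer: -1102/7 ≈ -157.43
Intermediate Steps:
D(P, V) = 11 + 7*V
(D(9, -2)*76)*(29/(-3 + 45)) = ((11 + 7*(-2))*76)*(29/(-3 + 45)) = ((11 - 14)*76)*(29/42) = (-3*76)*(29*(1/42)) = -228*29/42 = -1102/7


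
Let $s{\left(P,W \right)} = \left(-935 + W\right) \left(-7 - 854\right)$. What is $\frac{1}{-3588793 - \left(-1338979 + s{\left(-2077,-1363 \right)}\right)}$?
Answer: $- \frac{1}{4228392} \approx -2.365 \cdot 10^{-7}$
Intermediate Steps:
$s{\left(P,W \right)} = 805035 - 861 W$ ($s{\left(P,W \right)} = \left(-935 + W\right) \left(-861\right) = 805035 - 861 W$)
$\frac{1}{-3588793 - \left(-1338979 + s{\left(-2077,-1363 \right)}\right)} = \frac{1}{-3588793 + \left(1338979 - \left(805035 - -1173543\right)\right)} = \frac{1}{-3588793 + \left(1338979 - \left(805035 + 1173543\right)\right)} = \frac{1}{-3588793 + \left(1338979 - 1978578\right)} = \frac{1}{-3588793 - 639599} = \frac{1}{-4228392} = - \frac{1}{4228392}$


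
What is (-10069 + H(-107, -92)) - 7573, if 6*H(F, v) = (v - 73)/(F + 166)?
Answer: -2081811/118 ≈ -17642.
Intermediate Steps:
H(F, v) = (-73 + v)/(6*(166 + F)) (H(F, v) = ((v - 73)/(F + 166))/6 = ((-73 + v)/(166 + F))/6 = (-73 + v)/(6*(166 + F)))
(-10069 + H(-107, -92)) - 7573 = (-10069 + (-73 - 92)/(6*(166 - 107))) - 7573 = (-10069 + (⅙)*(-165)/59) - 7573 = (-10069 + (⅙)*(1/59)*(-165)) - 7573 = (-10069 - 55/118) - 7573 = -1188197/118 - 7573 = -2081811/118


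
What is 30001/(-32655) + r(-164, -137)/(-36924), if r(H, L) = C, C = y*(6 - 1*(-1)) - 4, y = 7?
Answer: -369742133/401917740 ≈ -0.91994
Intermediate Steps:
C = 45 (C = 7*(6 - 1*(-1)) - 4 = 7*(6 + 1) - 4 = 7*7 - 4 = 49 - 4 = 45)
r(H, L) = 45
30001/(-32655) + r(-164, -137)/(-36924) = 30001/(-32655) + 45/(-36924) = 30001*(-1/32655) + 45*(-1/36924) = -30001/32655 - 15/12308 = -369742133/401917740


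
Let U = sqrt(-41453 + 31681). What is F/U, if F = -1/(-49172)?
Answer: -I*sqrt(2443)/240254392 ≈ -2.0573e-7*I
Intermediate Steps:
U = 2*I*sqrt(2443) (U = sqrt(-9772) = 2*I*sqrt(2443) ≈ 98.853*I)
F = 1/49172 (F = -1*(-1/49172) = 1/49172 ≈ 2.0337e-5)
F/U = 1/(49172*((2*I*sqrt(2443)))) = (-I*sqrt(2443)/4886)/49172 = -I*sqrt(2443)/240254392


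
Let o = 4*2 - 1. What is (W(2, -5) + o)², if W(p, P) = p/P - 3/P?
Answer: 1296/25 ≈ 51.840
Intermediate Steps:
o = 7 (o = 8 - 1 = 7)
W(p, P) = -3/P + p/P
(W(2, -5) + o)² = ((-3 + 2)/(-5) + 7)² = (-⅕*(-1) + 7)² = (⅕ + 7)² = (36/5)² = 1296/25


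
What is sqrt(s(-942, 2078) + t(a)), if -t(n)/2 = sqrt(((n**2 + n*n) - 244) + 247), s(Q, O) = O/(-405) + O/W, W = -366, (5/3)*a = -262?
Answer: sqrt(-81442015 - 3014010*sqrt(1235667))/2745 ≈ 21.341*I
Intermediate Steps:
a = -786/5 (a = (3/5)*(-262) = -786/5 ≈ -157.20)
s(Q, O) = -257*O/49410 (s(Q, O) = O/(-405) + O/(-366) = O*(-1/405) + O*(-1/366) = -O/405 - O/366 = -257*O/49410)
t(n) = -2*sqrt(3 + 2*n**2) (t(n) = -2*sqrt(((n**2 + n*n) - 244) + 247) = -2*sqrt(((n**2 + n**2) - 244) + 247) = -2*sqrt((2*n**2 - 244) + 247) = -2*sqrt((-244 + 2*n**2) + 247) = -2*sqrt(3 + 2*n**2))
sqrt(s(-942, 2078) + t(a)) = sqrt(-257/49410*2078 - 2*sqrt(3 + 2*(-786/5)**2)) = sqrt(-267023/24705 - 2*sqrt(3 + 2*(617796/25))) = sqrt(-267023/24705 - 2*sqrt(3 + 1235592/25)) = sqrt(-267023/24705 - 2*sqrt(1235667)/5)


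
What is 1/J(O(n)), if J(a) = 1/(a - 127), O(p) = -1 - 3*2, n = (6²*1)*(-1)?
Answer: -134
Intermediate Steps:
n = -36 (n = (36*1)*(-1) = 36*(-1) = -36)
O(p) = -7 (O(p) = -1 - 6 = -7)
J(a) = 1/(-127 + a)
1/J(O(n)) = 1/(1/(-127 - 7)) = 1/(1/(-134)) = 1/(-1/134) = -134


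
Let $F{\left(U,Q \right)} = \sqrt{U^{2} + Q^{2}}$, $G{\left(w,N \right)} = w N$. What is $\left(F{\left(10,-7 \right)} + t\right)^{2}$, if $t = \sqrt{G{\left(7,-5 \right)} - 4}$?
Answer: $110 + 2 i \sqrt{5811} \approx 110.0 + 152.46 i$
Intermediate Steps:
$G{\left(w,N \right)} = N w$
$F{\left(U,Q \right)} = \sqrt{Q^{2} + U^{2}}$
$t = i \sqrt{39}$ ($t = \sqrt{\left(-5\right) 7 - 4} = \sqrt{-35 - 4} = \sqrt{-39} = i \sqrt{39} \approx 6.245 i$)
$\left(F{\left(10,-7 \right)} + t\right)^{2} = \left(\sqrt{\left(-7\right)^{2} + 10^{2}} + i \sqrt{39}\right)^{2} = \left(\sqrt{49 + 100} + i \sqrt{39}\right)^{2} = \left(\sqrt{149} + i \sqrt{39}\right)^{2}$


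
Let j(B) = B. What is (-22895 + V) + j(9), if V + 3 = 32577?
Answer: 9688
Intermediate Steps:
V = 32574 (V = -3 + 32577 = 32574)
(-22895 + V) + j(9) = (-22895 + 32574) + 9 = 9679 + 9 = 9688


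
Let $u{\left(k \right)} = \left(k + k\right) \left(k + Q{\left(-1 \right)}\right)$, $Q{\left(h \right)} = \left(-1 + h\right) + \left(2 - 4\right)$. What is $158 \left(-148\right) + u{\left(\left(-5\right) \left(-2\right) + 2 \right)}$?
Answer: $-23192$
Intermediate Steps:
$Q{\left(h \right)} = -3 + h$ ($Q{\left(h \right)} = \left(-1 + h\right) - 2 = -3 + h$)
$u{\left(k \right)} = 2 k \left(-4 + k\right)$ ($u{\left(k \right)} = \left(k + k\right) \left(k - 4\right) = 2 k \left(k - 4\right) = 2 k \left(-4 + k\right)$)
$158 \left(-148\right) + u{\left(\left(-5\right) \left(-2\right) + 2 \right)} = 158 \left(-148\right) + 2 \left(\left(-5\right) \left(-2\right) + 2\right) \left(-4 + \left(\left(-5\right) \left(-2\right) + 2\right)\right) = -23384 + 2 \left(10 + 2\right) \left(-4 + \left(10 + 2\right)\right) = -23384 + 2 \cdot 12 \left(-4 + 12\right) = -23384 + 2 \cdot 12 \cdot 8 = -23384 + 192 = -23192$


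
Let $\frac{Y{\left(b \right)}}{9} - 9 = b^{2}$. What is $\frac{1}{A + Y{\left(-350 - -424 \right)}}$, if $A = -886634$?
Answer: $- \frac{1}{837269} \approx -1.1944 \cdot 10^{-6}$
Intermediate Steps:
$Y{\left(b \right)} = 81 + 9 b^{2}$
$\frac{1}{A + Y{\left(-350 - -424 \right)}} = \frac{1}{-886634 + \left(81 + 9 \left(-350 - -424\right)^{2}\right)} = \frac{1}{-886634 + \left(81 + 9 \left(-350 + 424\right)^{2}\right)} = \frac{1}{-886634 + \left(81 + 9 \cdot 74^{2}\right)} = \frac{1}{-886634 + \left(81 + 9 \cdot 5476\right)} = \frac{1}{-886634 + \left(81 + 49284\right)} = \frac{1}{-886634 + 49365} = \frac{1}{-837269} = - \frac{1}{837269}$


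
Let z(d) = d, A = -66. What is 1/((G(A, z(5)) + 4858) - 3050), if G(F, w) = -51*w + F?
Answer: 1/1487 ≈ 0.00067249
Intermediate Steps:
G(F, w) = F - 51*w
1/((G(A, z(5)) + 4858) - 3050) = 1/(((-66 - 51*5) + 4858) - 3050) = 1/(((-66 - 255) + 4858) - 3050) = 1/((-321 + 4858) - 3050) = 1/(4537 - 3050) = 1/1487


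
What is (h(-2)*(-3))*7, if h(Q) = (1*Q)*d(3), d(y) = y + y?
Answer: 252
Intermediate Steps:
d(y) = 2*y
h(Q) = 6*Q (h(Q) = (1*Q)*(2*3) = Q*6 = 6*Q)
(h(-2)*(-3))*7 = ((6*(-2))*(-3))*7 = -12*(-3)*7 = 36*7 = 252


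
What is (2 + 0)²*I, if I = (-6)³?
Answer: -864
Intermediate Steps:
I = -216
(2 + 0)²*I = (2 + 0)²*(-216) = 2²*(-216) = 4*(-216) = -864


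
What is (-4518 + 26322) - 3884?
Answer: 17920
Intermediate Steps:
(-4518 + 26322) - 3884 = 21804 - 3884 = 17920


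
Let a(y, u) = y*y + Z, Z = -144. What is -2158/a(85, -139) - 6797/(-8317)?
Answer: 30181471/58892677 ≈ 0.51248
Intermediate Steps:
a(y, u) = -144 + y² (a(y, u) = y*y - 144 = y² - 144 = -144 + y²)
-2158/a(85, -139) - 6797/(-8317) = -2158/(-144 + 85²) - 6797/(-8317) = -2158/(-144 + 7225) - 6797*(-1/8317) = -2158/7081 + 6797/8317 = 30181471/58892677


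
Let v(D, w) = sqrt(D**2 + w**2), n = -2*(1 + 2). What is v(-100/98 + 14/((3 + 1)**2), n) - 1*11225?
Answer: -11225 + 3*sqrt(615017)/392 ≈ -11219.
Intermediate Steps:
n = -6 (n = -2*3 = -6)
v(-100/98 + 14/((3 + 1)**2), n) - 1*11225 = sqrt((-100/98 + 14/((3 + 1)**2))**2 + (-6)**2) - 1*11225 = sqrt((-100*1/98 + 14/(4**2))**2 + 36) - 11225 = sqrt((-50/49 + 14/16)**2 + 36) - 11225 = sqrt((-50/49 + 14*(1/16))**2 + 36) - 11225 = sqrt((-50/49 + 7/8)**2 + 36) - 11225 = sqrt((-57/392)**2 + 36) - 11225 = sqrt(3249/153664 + 36) - 11225 = sqrt(5535153/153664) - 11225 = 3*sqrt(615017)/392 - 11225 = -11225 + 3*sqrt(615017)/392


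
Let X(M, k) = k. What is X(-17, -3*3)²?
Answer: 81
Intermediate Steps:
X(-17, -3*3)² = (-3*3)² = (-9)² = 81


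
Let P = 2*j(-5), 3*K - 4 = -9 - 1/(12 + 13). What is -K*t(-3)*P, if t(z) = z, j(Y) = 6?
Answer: -1512/25 ≈ -60.480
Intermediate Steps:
K = -42/25 (K = 4/3 + (-9 - 1/(12 + 13))/3 = 4/3 + (-9 - 1/25)/3 = 4/3 + (⅓)*(-226/25) = 4/3 - 226/75 = -42/25 ≈ -1.6800)
P = 12 (P = 2*6 = 12)
-K*t(-3)*P = -(-42/25*(-3))*12 = -126*12/25 = -1*1512/25 = -1512/25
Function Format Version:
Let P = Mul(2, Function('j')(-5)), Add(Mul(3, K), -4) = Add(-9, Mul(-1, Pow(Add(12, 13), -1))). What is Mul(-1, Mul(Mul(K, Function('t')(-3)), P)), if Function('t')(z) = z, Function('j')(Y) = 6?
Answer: Rational(-1512, 25) ≈ -60.480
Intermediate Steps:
K = Rational(-42, 25) (K = Add(Rational(4, 3), Mul(Rational(1, 3), Add(-9, Mul(-1, Pow(Add(12, 13), -1))))) = Add(Rational(4, 3), Mul(Rational(1, 3), Add(-9, Mul(-1, Pow(25, -1))))) = Add(Rational(4, 3), Mul(Rational(1, 3), Add(-9, Mul(-1, Rational(1, 25))))) = Add(Rational(4, 3), Mul(Rational(1, 3), Add(-9, Rational(-1, 25)))) = Add(Rational(4, 3), Mul(Rational(1, 3), Rational(-226, 25))) = Add(Rational(4, 3), Rational(-226, 75)) = Rational(-42, 25) ≈ -1.6800)
P = 12 (P = Mul(2, 6) = 12)
Mul(-1, Mul(Mul(K, Function('t')(-3)), P)) = Mul(-1, Mul(Mul(Rational(-42, 25), -3), 12)) = Mul(-1, Mul(Rational(126, 25), 12)) = Mul(-1, Rational(1512, 25)) = Rational(-1512, 25)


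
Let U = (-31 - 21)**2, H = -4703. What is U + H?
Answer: -1999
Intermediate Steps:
U = 2704 (U = (-52)**2 = 2704)
U + H = 2704 - 4703 = -1999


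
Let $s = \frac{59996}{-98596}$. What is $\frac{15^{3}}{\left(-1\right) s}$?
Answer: $\frac{83190375}{14999} \approx 5546.4$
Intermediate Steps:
$s = - \frac{14999}{24649}$ ($s = 59996 \left(- \frac{1}{98596}\right) = - \frac{14999}{24649} \approx -0.6085$)
$\frac{15^{3}}{\left(-1\right) s} = \frac{15^{3}}{\left(-1\right) \left(- \frac{14999}{24649}\right)} = \frac{3375}{\frac{14999}{24649}} = 3375 \cdot \frac{24649}{14999} = \frac{83190375}{14999}$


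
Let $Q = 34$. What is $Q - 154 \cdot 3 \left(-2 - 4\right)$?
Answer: $2806$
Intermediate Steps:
$Q - 154 \cdot 3 \left(-2 - 4\right) = 34 - 154 \cdot 3 \left(-2 - 4\right) = 34 - 154 \cdot 3 \left(-6\right) = 34 - -2772 = 34 + 2772 = 2806$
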